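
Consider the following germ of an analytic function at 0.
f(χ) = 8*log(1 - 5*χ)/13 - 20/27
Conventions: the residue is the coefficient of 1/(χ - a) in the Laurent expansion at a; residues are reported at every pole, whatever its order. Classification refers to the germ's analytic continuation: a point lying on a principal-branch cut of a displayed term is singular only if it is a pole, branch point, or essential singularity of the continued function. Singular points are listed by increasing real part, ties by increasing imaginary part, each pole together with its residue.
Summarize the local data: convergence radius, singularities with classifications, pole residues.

Radius of convergence at 0: 1/5.
At 1/5: a logarithmic branch point.

Branch term (8/13)*log(1 - χ/(1/5)): its argument vanishes at χ = 1/5, a logarithmic branch point, modulus 1/5.
The radius of convergence is the smallest modulus among the singular points: 1/5.


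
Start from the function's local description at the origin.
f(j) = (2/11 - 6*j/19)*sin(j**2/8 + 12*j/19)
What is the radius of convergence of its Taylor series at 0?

The radius of convergence is infinite.

The factor sin(j**2/8 + 12*j/19) is entire and contributes no finite singular point.
The polynomial part has no poles.
No finite singular points: the Taylor series at 0 converges everywhere.


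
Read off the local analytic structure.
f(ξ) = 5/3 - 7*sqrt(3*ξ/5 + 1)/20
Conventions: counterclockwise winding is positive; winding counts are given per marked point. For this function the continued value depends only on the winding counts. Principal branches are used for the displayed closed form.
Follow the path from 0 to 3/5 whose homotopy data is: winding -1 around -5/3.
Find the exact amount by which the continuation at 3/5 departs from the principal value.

Continued minus principal equals (7/50)*sqrt(34).

The rational part is single-valued and drops out of the difference; each branch term changes only by its own monodromy.
(-7/20)*sqrt(1 - ξ/(-5/3)): winding -1 is odd, the square root flips sign, contributing -2*(-7/20)*sqrt(1 - (3/5)/(-5/3)) = -2*(-7/20)*sqrt(34/25) = (7/50)*sqrt(34).
Summing the contributions at ξ = 3/5 gives (7/50)*sqrt(34).


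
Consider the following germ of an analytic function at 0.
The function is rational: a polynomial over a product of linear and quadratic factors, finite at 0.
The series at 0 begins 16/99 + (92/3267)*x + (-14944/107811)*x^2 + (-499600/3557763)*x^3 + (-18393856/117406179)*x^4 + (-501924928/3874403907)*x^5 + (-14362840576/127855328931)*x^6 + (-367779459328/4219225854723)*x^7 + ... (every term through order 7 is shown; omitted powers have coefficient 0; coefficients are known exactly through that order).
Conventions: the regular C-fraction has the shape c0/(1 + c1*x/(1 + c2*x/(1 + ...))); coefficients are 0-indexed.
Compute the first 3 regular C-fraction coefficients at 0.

Taylor coefficients (read off): a_0 = 16/99, a_1 = 92/3267, a_2 = -14944/107811.
c0 = a_0 = 16/99. Peel one level at a time: if S = 1 + c*x/S' with S'(0) = 1, then c is the x-coefficient of S and S' = c*x/(S - 1).
S_1 = c0/f = 1 + (-23/132)*x + (15473/17424)*x^2 + ...; c1 = -23/132.
S_2 = c1*x/(S_1 - 1) = 1 + (15473/3036)*x + ...; c2 = 15473/3036.

The regular C-fraction coefficients are [16/99, -23/132, 15473/3036].


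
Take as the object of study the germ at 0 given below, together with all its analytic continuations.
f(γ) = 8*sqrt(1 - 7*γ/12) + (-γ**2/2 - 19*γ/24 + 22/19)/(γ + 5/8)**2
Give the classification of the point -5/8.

The denominator factor γ + 5/8 vanishes at -5/8 and appears to the power 2; the numerator there equals 10633/7296, nonzero, and no other factor vanishes.
The branch terms are analytic at this point.
Hence a pole whose order is the multiplicity, 2.

The point is a pole of order 2.


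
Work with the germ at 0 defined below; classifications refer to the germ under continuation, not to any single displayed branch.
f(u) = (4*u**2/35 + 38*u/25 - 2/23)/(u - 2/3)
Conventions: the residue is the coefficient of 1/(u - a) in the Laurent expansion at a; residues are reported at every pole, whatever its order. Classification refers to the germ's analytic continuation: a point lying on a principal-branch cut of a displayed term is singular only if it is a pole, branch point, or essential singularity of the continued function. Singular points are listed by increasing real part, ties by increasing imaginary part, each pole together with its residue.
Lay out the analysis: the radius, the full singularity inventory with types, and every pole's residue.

Denominator factor (u - 2/3): pole of order 1 at 2/3, modulus 2/3.
The radius of convergence is the smallest modulus among the singular points: 2/3.
At the order-1 pole 2/3 set g(u) = (u - (2/3))*f(u) = 4*u**2/35 + 38*u/25 - 2/23.
Simple pole: residue = g(a) at a = 2/3, which is 35398/36225.

Radius of convergence at 0: 2/3.
At 2/3: a pole of order 1; residue 35398/36225.


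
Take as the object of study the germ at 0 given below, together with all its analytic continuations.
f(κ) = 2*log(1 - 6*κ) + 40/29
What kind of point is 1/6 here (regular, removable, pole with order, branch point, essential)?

The term (2)*log(1 - κ/(1/6)) has argument 1 - 1/6/(1/6) = 0 at 1/6: a logarithmic (infinitely-sheeted) branch point; the remaining terms are analytic or single-valued there.

The point is a logarithmic branch point.


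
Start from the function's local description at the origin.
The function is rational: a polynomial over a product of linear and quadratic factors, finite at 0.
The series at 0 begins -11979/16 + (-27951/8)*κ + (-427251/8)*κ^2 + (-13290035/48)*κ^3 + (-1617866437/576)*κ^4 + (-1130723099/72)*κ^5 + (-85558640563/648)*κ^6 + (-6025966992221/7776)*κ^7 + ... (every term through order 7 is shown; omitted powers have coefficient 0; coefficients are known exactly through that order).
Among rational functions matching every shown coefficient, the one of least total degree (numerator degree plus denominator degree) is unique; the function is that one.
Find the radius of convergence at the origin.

No rational of total degree below 6 reproduces all 8 coefficients; solving the [0/6] Pade equations on them gives f(κ) = -11/(16*(κ - 1/6)**2*(κ**2 - 2*κ/3 - 2/11)**2), whose expansion matches every shown term.
Denominator factor (κ**2 - 2*κ/3 - 2/11)^2: discriminant 116/99, real irrational roots 1/3 + (1/33)*sqrt(319) and 1/3 - (1/33)*sqrt(319); poles of order 2, moduli 1/3 + (1/33)*sqrt(319) and -1/3 + (1/33)*sqrt(319).
Denominator factor (κ - 1/6)^2: pole of order 2 at 1/6, modulus 1/6.
The radius of convergence is the smallest modulus among the singular points: 1/6.

The radius of convergence is 1/6.


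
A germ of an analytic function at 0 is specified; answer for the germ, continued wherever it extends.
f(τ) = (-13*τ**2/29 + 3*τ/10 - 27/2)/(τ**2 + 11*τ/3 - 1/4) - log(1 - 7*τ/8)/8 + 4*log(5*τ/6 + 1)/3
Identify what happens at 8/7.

The term (-1/8)*log(1 - τ/(8/7)) has argument 1 - 8/7/(8/7) = 0 at 8/7: a logarithmic (infinitely-sheeted) branch point; the remaining terms are analytic or single-valued there.

The point is a logarithmic branch point.


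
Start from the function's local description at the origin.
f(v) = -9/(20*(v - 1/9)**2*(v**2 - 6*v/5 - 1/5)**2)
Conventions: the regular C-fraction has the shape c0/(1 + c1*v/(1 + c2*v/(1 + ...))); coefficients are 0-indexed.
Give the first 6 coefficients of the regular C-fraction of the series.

Taylor coefficients (expand at 0): a_0 = -3645/4, a_1 = -10935/2, a_2 = -528525/4, a_3 = -984150, a_4 = -29907225/2, a_5 = -125610345.
c0 = a_0 = -3645/4. Peel one level at a time: if S = 1 + c*v/S' with S'(0) = 1, then c is the v-coefficient of S and S' = c*v/(S - 1).
S_1 = c0/f = 1 + (-6)*v + (-109)*v^2 + ...; c1 = -6.
S_2 = c1*v/(S_1 - 1) = 1 + (-109/6)*v + (14545/36)*v^2 + ...; c2 = -109/6.
S_3 = c2*v/(S_2 - 1) = 1 + (14545/654)*v + (547135/11881)*v^2 + ...; c3 = 14545/654.
S_4 = c3*v/(S_3 - 1) = 1 + (-656562/317081)*v + (-311076504/42311405)*v^2 + ...; c4 = -656562/317081.
S_5 = c4*v/(S_4 - 1) = 1 + (-5651223156/1591615715)*v + ...; c5 = -5651223156/1591615715.

The regular C-fraction coefficients are [-3645/4, -6, -109/6, 14545/654, -656562/317081, -5651223156/1591615715].


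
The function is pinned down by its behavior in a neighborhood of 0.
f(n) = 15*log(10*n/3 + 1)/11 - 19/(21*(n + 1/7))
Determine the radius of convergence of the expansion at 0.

The radius of convergence is 1/7.

Denominator factor (n + 1/7): pole of order 1 at -1/7, modulus 1/7.
Branch term (15/11)*log(1 - n/(-3/10)): its argument vanishes at n = -3/10, a logarithmic branch point, modulus 3/10.
The radius of convergence is the smallest modulus among the singular points: 1/7.


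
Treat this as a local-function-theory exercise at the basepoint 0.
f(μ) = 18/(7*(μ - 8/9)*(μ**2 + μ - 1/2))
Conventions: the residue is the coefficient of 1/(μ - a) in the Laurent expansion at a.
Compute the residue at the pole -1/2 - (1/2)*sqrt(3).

The factor μ**2 + μ - 1/2 splits as (μ - a)(μ - a') with a = -1/2 - (1/2)*sqrt(3), a' = -1/2 + (1/2)*sqrt(3). At the order-1 pole a set g(μ) = (μ - a)*f(μ) = [18/(7*(μ - 8/9))] / (μ - a').
Simple pole: residue = g(a) at a = -1/2 - (1/2)*sqrt(3), which is -1458/1337 + (1350/1337)*sqrt(3).

The residue is -1458/1337 + (1350/1337)*sqrt(3).


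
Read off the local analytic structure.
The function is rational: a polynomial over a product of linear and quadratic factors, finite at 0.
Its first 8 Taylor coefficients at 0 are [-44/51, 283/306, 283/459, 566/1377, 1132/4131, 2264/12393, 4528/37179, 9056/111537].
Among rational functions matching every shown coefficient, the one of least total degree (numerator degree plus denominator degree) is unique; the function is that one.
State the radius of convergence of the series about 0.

No rational of total degree below 2 reproduces all 8 coefficients; solving the [1/1] Pade equations on them gives f(ω) = (22/17 - 9*ω/4)/(ω - 3/2), whose expansion matches every shown term.
Denominator factor (ω - 3/2): pole of order 1 at 3/2, modulus 3/2.
The radius of convergence is the smallest modulus among the singular points: 3/2.

The radius of convergence is 3/2.


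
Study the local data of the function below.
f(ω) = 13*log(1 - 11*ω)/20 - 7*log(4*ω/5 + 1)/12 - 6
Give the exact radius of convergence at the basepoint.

The radius of convergence is 1/11.

Branch term (13/20)*log(1 - ω/(1/11)): its argument vanishes at ω = 1/11, a logarithmic branch point, modulus 1/11.
Branch term (-7/12)*log(1 - ω/(-5/4)): its argument vanishes at ω = -5/4, a logarithmic branch point, modulus 5/4.
The radius of convergence is the smallest modulus among the singular points: 1/11.


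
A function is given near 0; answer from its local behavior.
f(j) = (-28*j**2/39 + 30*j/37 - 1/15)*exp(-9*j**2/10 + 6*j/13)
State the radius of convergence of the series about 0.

The factor exp(-9*j**2/10 + 6*j/13) is entire and contributes no finite singular point.
The polynomial part has no poles.
No finite singular points: the Taylor series at 0 converges everywhere.

The radius of convergence is infinite.


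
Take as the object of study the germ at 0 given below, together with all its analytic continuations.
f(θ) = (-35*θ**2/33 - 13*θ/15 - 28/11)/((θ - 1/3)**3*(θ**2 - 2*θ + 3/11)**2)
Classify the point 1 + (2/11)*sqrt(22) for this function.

The point is a pole of order 2.

The denominator factor θ**2 - 2*θ + 3/11 vanishes at 1 + (2/11)*sqrt(22) and appears to the power 2; the numerator there equals -9518/1815 - (986/1815)*sqrt(22), nonzero, and no other factor vanishes.
Hence a pole whose order is the multiplicity, 2.


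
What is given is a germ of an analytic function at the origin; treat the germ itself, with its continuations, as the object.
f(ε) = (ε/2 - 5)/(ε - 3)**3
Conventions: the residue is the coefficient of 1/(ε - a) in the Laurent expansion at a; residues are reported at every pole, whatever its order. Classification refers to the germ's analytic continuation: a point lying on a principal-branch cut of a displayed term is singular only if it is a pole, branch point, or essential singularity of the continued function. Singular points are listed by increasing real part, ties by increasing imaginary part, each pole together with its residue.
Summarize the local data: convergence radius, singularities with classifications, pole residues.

Radius of convergence at 0: 3.
At 3: a pole of order 3; residue 0.

Denominator factor (ε - 3)^3: pole of order 3 at 3, modulus 3.
The radius of convergence is the smallest modulus among the singular points: 3.
At the order-3 pole 3 set g(ε) = (ε - (3))^3*f(ε) = ε/2 - 5.
Order-3 pole: residue = g''(a)/2; g''(3) = 0, so the residue is 0.


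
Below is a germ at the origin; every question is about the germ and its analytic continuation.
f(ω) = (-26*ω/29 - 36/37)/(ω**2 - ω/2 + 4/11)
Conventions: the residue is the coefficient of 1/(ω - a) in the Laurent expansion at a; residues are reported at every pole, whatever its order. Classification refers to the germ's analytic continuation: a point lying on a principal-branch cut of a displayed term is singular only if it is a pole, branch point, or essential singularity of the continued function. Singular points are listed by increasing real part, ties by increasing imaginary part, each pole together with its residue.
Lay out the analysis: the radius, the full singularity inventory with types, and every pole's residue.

Denominator factor (ω**2 - ω/2 + 4/11): discriminant -53/44, complex-conjugate roots (1/4) + ((1/44)*sqrt(583))*i and (1/4) - ((1/44)*sqrt(583))*i; poles of order 1, moduli (2/11)*sqrt(11) and (2/11)*sqrt(11).
The radius of convergence is the smallest modulus among the singular points: (2/11)*sqrt(11).
The factor ω**2 - ω/2 + 4/11 splits as (ω - a)(ω - a') with a = (1/4) - ((1/44)*sqrt(583))*i, a' = (1/4) + ((1/44)*sqrt(583))*i. At the order-1 pole a set g(ω) = (ω - a)*f(ω) = [-26*ω/29 - 36/37] / (ω - a').
Simple pole: residue = g(a) at a = (1/4) - ((1/44)*sqrt(583))*i, which is (-13/29) - ((2569/56869)*sqrt(583))*i.
The factor ω**2 - ω/2 + 4/11 splits as (ω - a)(ω - a') with a = (1/4) + ((1/44)*sqrt(583))*i, a' = (1/4) - ((1/44)*sqrt(583))*i. At the order-1 pole a set g(ω) = (ω - a)*f(ω) = [-26*ω/29 - 36/37] / (ω - a').
Simple pole: residue = g(a) at a = (1/4) + ((1/44)*sqrt(583))*i, which is (-13/29) + ((2569/56869)*sqrt(583))*i.
List the singular points by increasing real part (a conjugate pair: the negative imaginary part first).

Radius of convergence at 0: (2/11)*sqrt(11).
At (1/4) - ((1/44)*sqrt(583))*i: a pole of order 1; residue (-13/29) - ((2569/56869)*sqrt(583))*i.
At (1/4) + ((1/44)*sqrt(583))*i: a pole of order 1; residue (-13/29) + ((2569/56869)*sqrt(583))*i.


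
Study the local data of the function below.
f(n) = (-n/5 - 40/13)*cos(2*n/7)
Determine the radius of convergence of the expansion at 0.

The radius of convergence is infinite.

The factor cos(2*n/7) is entire and contributes no finite singular point.
The polynomial part has no poles.
No finite singular points: the Taylor series at 0 converges everywhere.


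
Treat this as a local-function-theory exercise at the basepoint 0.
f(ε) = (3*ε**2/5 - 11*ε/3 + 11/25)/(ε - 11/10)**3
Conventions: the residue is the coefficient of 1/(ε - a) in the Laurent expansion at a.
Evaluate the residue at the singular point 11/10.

The residue is 3/5.

At the order-3 pole 11/10 set g(ε) = (ε - (11/10))^3*f(ε) = 3*ε**2/5 - 11*ε/3 + 11/25.
Order-3 pole: residue = g''(a)/2; g''(11/10) = 6/5, so the residue is 3/5.


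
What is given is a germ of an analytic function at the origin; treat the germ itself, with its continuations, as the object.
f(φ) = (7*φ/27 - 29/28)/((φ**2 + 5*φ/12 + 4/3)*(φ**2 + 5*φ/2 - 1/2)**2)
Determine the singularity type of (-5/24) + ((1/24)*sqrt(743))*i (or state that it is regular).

The denominator factor φ**2 + 5*φ/12 + 4/3 vanishes at (-5/24) + ((1/24)*sqrt(743))*i and appears to the power 1; the numerator there equals (-4943/4536) + ((7/648)*sqrt(743))*i, nonzero, and no other factor vanishes.
Hence a pole whose order is the multiplicity, 1.

The point is a pole of order 1.


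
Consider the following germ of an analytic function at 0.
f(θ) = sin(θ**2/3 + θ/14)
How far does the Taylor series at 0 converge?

The radius of convergence is infinite.

The factor sin(θ**2/3 + θ/14) is entire and contributes no finite singular point.
The polynomial part has no poles.
No finite singular points: the Taylor series at 0 converges everywhere.


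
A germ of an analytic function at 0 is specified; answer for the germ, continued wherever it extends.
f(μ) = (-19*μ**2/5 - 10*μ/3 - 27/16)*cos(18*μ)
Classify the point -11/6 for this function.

There is no denominator, hence no pole anywhere.
The factor cos(18*μ) is entire.
So the germ continues analytically to -11/6.

The point is a regular point.


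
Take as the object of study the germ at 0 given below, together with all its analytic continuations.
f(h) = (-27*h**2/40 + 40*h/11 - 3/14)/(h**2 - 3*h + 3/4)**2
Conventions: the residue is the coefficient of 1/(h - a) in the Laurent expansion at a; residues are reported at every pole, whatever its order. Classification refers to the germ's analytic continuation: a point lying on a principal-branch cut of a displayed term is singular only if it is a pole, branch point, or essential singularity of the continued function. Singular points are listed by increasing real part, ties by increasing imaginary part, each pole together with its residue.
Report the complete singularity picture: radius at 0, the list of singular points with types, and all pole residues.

Denominator factor (h**2 - 3*h + 3/4)^2: discriminant 6, real irrational roots 3/2 + (1/2)*sqrt(6) and 3/2 - (1/2)*sqrt(6); poles of order 2, moduli 3/2 + (1/2)*sqrt(6) and 3/2 - (1/2)*sqrt(6).
The radius of convergence is the smallest modulus among the singular points: 3/2 - (1/2)*sqrt(6).
The factor h**2 - 3*h + 3/4 splits as (h - a)(h - a') with a = 3/2 - (1/2)*sqrt(6), a' = 3/2 + (1/2)*sqrt(6). At the order-2 pole a set g(h) = (h - a)^2*f(h) = [-27*h**2/40 + 40*h/11 - 3/14] / (h - a')^2.
Order-2 pole: residue = g'(a); g'(3/2 - (1/2)*sqrt(6)) = (19441/73920)*sqrt(6), so the residue is (19441/73920)*sqrt(6).
The factor h**2 - 3*h + 3/4 splits as (h - a)(h - a') with a = 3/2 + (1/2)*sqrt(6), a' = 3/2 - (1/2)*sqrt(6). At the order-2 pole a set g(h) = (h - a)^2*f(h) = [-27*h**2/40 + 40*h/11 - 3/14] / (h - a')^2.
Order-2 pole: residue = g'(a); g'(3/2 + (1/2)*sqrt(6)) = -(19441/73920)*sqrt(6), so the residue is -(19441/73920)*sqrt(6).
List the singular points by increasing real part (a conjugate pair: the negative imaginary part first).

Radius of convergence at 0: 3/2 - (1/2)*sqrt(6).
At 3/2 - (1/2)*sqrt(6): a pole of order 2; residue (19441/73920)*sqrt(6).
At 3/2 + (1/2)*sqrt(6): a pole of order 2; residue -(19441/73920)*sqrt(6).


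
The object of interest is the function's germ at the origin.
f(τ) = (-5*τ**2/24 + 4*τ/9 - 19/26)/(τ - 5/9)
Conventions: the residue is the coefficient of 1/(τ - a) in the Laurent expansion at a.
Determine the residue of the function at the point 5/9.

The residue is -13853/25272.

At the order-1 pole 5/9 set g(τ) = (τ - (5/9))*f(τ) = -5*τ**2/24 + 4*τ/9 - 19/26.
Simple pole: residue = g(a) at a = 5/9, which is -13853/25272.


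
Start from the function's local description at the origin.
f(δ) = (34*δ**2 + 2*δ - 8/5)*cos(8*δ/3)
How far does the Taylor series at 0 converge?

The radius of convergence is infinite.

The factor cos(8*δ/3) is entire and contributes no finite singular point.
The polynomial part has no poles.
No finite singular points: the Taylor series at 0 converges everywhere.


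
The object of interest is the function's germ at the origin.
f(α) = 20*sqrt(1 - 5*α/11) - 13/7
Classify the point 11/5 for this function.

The point is an algebraic (square-root) branch point.

The term (20)*sqrt(1 - α/(11/5)) has argument 1 - 11/5/(11/5) = 0 at 11/5: a square-root (algebraic, two-sheeted) branch point; the remaining terms are analytic or single-valued there.


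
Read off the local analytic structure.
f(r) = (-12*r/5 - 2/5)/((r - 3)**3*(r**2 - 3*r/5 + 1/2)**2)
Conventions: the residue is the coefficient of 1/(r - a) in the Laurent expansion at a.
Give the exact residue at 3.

The residue is -3482240/35153041.

At the order-3 pole 3 set g(r) = (r - (3))^3*f(r) = (-12*r/5 - 2/5)/(r**2 - 3*r/5 + 1/2)**2.
Order-3 pole: residue = g''(a)/2; g''(3) = -6964480/35153041, so the residue is -3482240/35153041.


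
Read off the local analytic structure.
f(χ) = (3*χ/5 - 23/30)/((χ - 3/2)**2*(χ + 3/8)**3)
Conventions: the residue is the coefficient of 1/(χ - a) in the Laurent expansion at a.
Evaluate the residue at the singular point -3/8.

The residue is -14848/253125.

At the order-3 pole -3/8 set g(χ) = (χ - (-3/8))^3*f(χ) = (3*χ/5 - 23/30)/(χ - 3/2)**2.
Order-3 pole: residue = g''(a)/2; g''(-3/8) = -29696/253125, so the residue is -14848/253125.


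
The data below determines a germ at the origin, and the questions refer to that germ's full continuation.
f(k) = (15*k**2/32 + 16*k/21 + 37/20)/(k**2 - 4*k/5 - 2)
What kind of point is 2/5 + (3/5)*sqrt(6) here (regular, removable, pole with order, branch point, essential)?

The denominator factor k**2 - 4*k/5 - 2 vanishes at 2/5 + (3/5)*sqrt(6) and appears to the power 1; the numerator there equals 5447/1680 + (191/280)*sqrt(6), nonzero, and no other factor vanishes.
Hence a pole whose order is the multiplicity, 1.

The point is a pole of order 1.


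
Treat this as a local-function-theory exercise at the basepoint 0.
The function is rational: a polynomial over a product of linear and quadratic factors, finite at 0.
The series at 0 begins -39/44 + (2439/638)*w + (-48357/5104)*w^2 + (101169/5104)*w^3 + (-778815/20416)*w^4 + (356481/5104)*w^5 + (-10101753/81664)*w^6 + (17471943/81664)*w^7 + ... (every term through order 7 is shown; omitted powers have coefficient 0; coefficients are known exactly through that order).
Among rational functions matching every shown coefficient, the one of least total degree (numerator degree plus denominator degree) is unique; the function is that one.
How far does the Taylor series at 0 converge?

No rational of total degree below 3 reproduces all 8 coefficients; solving the [1/2] Pade equations on them gives f(w) = (15*w/29 - 13/33)/(w + 2/3)**2, whose expansion matches every shown term.
Denominator factor (w + 2/3)^2: pole of order 2 at -2/3, modulus 2/3.
The radius of convergence is the smallest modulus among the singular points: 2/3.

The radius of convergence is 2/3.


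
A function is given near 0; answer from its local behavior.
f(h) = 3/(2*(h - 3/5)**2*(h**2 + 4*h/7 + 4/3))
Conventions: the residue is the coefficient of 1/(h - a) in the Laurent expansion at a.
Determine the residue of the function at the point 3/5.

The residue is -732375/1142761.

At the order-2 pole 3/5 set g(h) = (h - (3/5))^2*f(h) = 3/(2*(h**2 + 4*h/7 + 4/3)).
Order-2 pole: residue = g'(a); g'(3/5) = -732375/1142761, so the residue is -732375/1142761.


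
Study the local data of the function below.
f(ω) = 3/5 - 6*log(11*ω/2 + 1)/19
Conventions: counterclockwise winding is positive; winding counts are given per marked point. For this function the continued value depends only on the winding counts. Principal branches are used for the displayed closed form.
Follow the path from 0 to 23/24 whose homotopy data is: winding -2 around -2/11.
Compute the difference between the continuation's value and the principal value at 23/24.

The rational part is single-valued and drops out of the difference; each branch term changes only by its own monodromy.
(-6/19)*log(1 - ω/(-2/11)): each positive loop around -2/11 adds 2*pi*i to the log, so winding -2 contributes (-6/19)*(-2)*2*pi*i = (24/19)*pi*i.
Summing the contributions at ω = 23/24 gives (24/19)*pi*i.

Continued minus principal equals (24/19)*pi*i.


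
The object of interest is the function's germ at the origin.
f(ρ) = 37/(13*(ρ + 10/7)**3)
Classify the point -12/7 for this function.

The point is a regular point.

Denominator factors: ρ + 10/7 = -2/7 at ρ = -12/7 — none vanishes.
So the germ continues analytically to -12/7.


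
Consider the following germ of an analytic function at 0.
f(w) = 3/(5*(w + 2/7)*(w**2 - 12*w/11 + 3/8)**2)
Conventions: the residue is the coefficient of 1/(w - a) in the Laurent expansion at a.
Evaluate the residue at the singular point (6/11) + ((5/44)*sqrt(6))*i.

The residue is (-27890016/54879845) - ((75965790208/20579941875)*sqrt(6))*i.

The factor w**2 - 12*w/11 + 3/8 splits as (w - a)(w - a') with a = (6/11) + ((5/44)*sqrt(6))*i, a' = (6/11) - ((5/44)*sqrt(6))*i. At the order-2 pole a set g(w) = (w - a)^2*f(w) = [3/(5*(w + 2/7))] / (w - a')^2.
Order-2 pole: residue = g'(a); g'((6/11) + ((5/44)*sqrt(6))*i) = (-27890016/54879845) - ((75965790208/20579941875)*sqrt(6))*i, so the residue is (-27890016/54879845) - ((75965790208/20579941875)*sqrt(6))*i.


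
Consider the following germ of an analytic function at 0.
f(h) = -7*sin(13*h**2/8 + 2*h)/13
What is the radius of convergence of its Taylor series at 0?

The factor -sin(13*h**2/8 + 2*h) is entire and contributes no finite singular point.
The polynomial part has no poles.
No finite singular points: the Taylor series at 0 converges everywhere.

The radius of convergence is infinite.


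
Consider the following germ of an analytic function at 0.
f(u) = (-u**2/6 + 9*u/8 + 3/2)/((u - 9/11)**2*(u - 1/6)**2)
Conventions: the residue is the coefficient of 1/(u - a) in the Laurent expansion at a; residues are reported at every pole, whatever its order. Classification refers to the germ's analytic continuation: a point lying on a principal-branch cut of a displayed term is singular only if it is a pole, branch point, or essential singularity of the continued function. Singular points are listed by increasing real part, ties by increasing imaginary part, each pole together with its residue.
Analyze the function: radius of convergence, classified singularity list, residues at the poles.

Denominator factor (u - 1/6)^2: pole of order 2 at 1/6, modulus 1/6.
Denominator factor (u - 9/11)^2: pole of order 2 at 9/11, modulus 9/11.
The radius of convergence is the smallest modulus among the singular points: 1/6.
At the order-2 pole 1/6 set g(u) = (u - (1/6))^2*f(u) = (-u**2/6 + 9*u/8 + 3/2)/(u - 9/11)**2.
Order-2 pole: residue = g'(a); g'(1/6) = 2335905/159014, so the residue is 2335905/159014.
At the order-2 pole 9/11 set g(u) = (u - (9/11))^2*f(u) = (-u**2/6 + 9*u/8 + 3/2)/(u - 1/6)**2.
Order-2 pole: residue = g'(a); g'(9/11) = -2335905/159014, so the residue is -2335905/159014.
List the singular points by increasing real part (a conjugate pair: the negative imaginary part first).

Radius of convergence at 0: 1/6.
At 1/6: a pole of order 2; residue 2335905/159014.
At 9/11: a pole of order 2; residue -2335905/159014.


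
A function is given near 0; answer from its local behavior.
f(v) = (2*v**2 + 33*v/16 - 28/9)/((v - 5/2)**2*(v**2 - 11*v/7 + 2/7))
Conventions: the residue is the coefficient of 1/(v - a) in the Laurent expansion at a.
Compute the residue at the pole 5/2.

At the order-2 pole 5/2 set g(v) = (v - (5/2))^2*f(v) = (2*v**2 + 33*v/16 - 28/9)/(v**2 - 11*v/7 + 2/7).
Order-2 pole: residue = g'(a); g'(5/2) = -173299/63948, so the residue is -173299/63948.

The residue is -173299/63948.


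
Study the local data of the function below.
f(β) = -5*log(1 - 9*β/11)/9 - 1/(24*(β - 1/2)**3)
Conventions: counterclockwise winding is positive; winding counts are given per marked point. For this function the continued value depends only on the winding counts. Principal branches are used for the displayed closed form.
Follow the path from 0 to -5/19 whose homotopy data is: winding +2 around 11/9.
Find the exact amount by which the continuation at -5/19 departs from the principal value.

The rational part is single-valued and drops out of the difference; each branch term changes only by its own monodromy.
(-5/9)*log(1 - β/(11/9)): each positive loop around 11/9 adds 2*pi*i to the log, so winding +2 contributes (-5/9)*(2)*2*pi*i = -(20/9)*pi*i.
Summing the contributions at β = -5/19 gives -(20/9)*pi*i.

Continued minus principal equals -(20/9)*pi*i.


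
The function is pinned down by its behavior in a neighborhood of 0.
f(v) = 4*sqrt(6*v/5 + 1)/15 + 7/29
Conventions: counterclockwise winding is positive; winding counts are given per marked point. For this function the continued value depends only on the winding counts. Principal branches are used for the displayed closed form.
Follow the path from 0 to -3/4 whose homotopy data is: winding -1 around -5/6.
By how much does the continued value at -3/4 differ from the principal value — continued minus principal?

The rational part is single-valued and drops out of the difference; each branch term changes only by its own monodromy.
(4/15)*sqrt(1 - v/(-5/6)): winding -1 is odd, the square root flips sign, contributing -2*(4/15)*sqrt(1 - (-3/4)/(-5/6)) = -2*(4/15)*sqrt(1/10) = -(4/75)*sqrt(10).
Summing the contributions at v = -3/4 gives -(4/75)*sqrt(10).

Continued minus principal equals -(4/75)*sqrt(10).


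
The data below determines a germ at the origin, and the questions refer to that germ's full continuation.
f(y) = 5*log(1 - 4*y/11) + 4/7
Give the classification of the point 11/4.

The point is a logarithmic branch point.

The term (5)*log(1 - y/(11/4)) has argument 1 - 11/4/(11/4) = 0 at 11/4: a logarithmic (infinitely-sheeted) branch point; the remaining terms are analytic or single-valued there.


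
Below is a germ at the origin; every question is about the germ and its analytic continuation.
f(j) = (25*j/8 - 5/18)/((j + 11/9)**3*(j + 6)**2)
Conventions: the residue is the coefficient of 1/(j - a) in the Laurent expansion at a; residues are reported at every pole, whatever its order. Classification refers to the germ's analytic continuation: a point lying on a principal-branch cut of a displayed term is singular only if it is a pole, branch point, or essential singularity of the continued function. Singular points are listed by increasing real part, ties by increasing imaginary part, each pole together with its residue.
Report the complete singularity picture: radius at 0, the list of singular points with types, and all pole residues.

Denominator factor (j + 6)^2: pole of order 2 at -6, modulus 6.
Denominator factor (j + 11/9)^3: pole of order 3 at -11/9, modulus 11/9.
The radius of convergence is the smallest modulus among the singular points: 11/9.
At the order-2 pole -6 set g(j) = (j - (-6))^2*f(j) = (25*j/8 - 5/18)/(j + 11/9)**3.
Order-2 pole: residue = g'(a); g'(-6) = 2212515/27350408, so the residue is 2212515/27350408.
At the order-3 pole -11/9 set g(j) = (j - (-11/9))^3*f(j) = (25*j/8 - 5/18)/(j + 6)**2.
Order-3 pole: residue = g''(a)/2; g''(-11/9) = -2212515/13675204, so the residue is -2212515/27350408.
List the singular points by increasing real part (a conjugate pair: the negative imaginary part first).

Radius of convergence at 0: 11/9.
At -6: a pole of order 2; residue 2212515/27350408.
At -11/9: a pole of order 3; residue -2212515/27350408.


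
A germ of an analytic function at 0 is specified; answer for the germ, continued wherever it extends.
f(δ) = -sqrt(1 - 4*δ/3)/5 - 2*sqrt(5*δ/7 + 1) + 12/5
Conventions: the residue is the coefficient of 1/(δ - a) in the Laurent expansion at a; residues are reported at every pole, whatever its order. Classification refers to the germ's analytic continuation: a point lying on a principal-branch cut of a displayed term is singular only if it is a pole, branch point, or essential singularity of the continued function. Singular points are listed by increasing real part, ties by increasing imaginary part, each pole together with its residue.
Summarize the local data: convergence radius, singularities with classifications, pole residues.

Radius of convergence at 0: 3/4.
At -7/5: an algebraic (square-root) branch point.
At 3/4: an algebraic (square-root) branch point.

Branch term (-1/5)*sqrt(1 - δ/(3/4)): its argument vanishes at δ = 3/4, a square-root branch point, modulus 3/4.
Branch term (-2)*sqrt(1 - δ/(-7/5)): its argument vanishes at δ = -7/5, a square-root branch point, modulus 7/5.
The radius of convergence is the smallest modulus among the singular points: 3/4.
List the singular points by increasing real part (a conjugate pair: the negative imaginary part first).


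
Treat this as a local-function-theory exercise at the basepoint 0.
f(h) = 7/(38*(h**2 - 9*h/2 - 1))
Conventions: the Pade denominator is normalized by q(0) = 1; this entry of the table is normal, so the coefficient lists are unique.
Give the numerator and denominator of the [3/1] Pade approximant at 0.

Taylor coefficients needed (expand at 0): a_0 = -7/38, a_1 = 63/76, a_2 = -595/152, a_3 = 5607/304, a_4 = -52843/608.
Write the denominator as Q(h) = 1 + q1*h. Requiring Q*f - P = O(h^5) with deg P <= 3 kills the coefficients of h^4..h^4 in Q*f:
  h^4: a_4 + q1*a_3 = 0, i.e. -52843/608 + (5607/304)*q1 = 0.
Solving this linear system: q1 = 7549/1602.
The numerator is Q*f truncated at degree 3: P0 = a_0 = -7/38; P1 = a_1 + q1*a_0 = -595/15219; P2 = a_2 + q1*a_1 = -14/1691; P3 = a_3 + q1*a_2 = -28/15219.

The Pade approximant has numerator coefficients [-7/38, -595/15219, -14/1691, -28/15219]; denominator coefficients [1, 7549/1602].


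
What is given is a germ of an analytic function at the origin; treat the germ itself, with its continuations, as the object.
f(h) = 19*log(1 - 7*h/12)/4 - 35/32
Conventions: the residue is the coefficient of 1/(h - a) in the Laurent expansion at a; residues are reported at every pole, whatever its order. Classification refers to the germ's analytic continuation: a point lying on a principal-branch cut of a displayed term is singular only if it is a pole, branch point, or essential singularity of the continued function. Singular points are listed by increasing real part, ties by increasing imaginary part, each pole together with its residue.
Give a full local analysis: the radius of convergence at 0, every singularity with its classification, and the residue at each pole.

Radius of convergence at 0: 12/7.
At 12/7: a logarithmic branch point.

Branch term (19/4)*log(1 - h/(12/7)): its argument vanishes at h = 12/7, a logarithmic branch point, modulus 12/7.
The radius of convergence is the smallest modulus among the singular points: 12/7.


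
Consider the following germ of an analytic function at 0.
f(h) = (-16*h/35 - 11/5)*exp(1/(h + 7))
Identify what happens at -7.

The exponent 1/(h - (-7)) has a pole at -7, so exp(1/(h - (-7))) takes every nonzero value near it: an essential singularity (not a pole of any order).

The point is an essential singularity.


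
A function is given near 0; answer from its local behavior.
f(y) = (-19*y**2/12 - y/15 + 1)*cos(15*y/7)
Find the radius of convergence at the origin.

The factor cos(15*y/7) is entire and contributes no finite singular point.
The polynomial part has no poles.
No finite singular points: the Taylor series at 0 converges everywhere.

The radius of convergence is infinite.


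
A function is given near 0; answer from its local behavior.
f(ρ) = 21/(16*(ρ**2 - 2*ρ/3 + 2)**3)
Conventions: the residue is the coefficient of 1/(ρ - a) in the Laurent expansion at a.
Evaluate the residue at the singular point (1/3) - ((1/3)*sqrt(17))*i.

The residue is ((15309/1257728)*sqrt(17))*i.

The factor ρ**2 - 2*ρ/3 + 2 splits as (ρ - a)(ρ - a') with a = (1/3) - ((1/3)*sqrt(17))*i, a' = (1/3) + ((1/3)*sqrt(17))*i. At the order-3 pole a set g(ρ) = (ρ - a)^3*f(ρ) = [21/16] / (ρ - a')^3.
Order-3 pole: residue = g''(a)/2; g''((1/3) - ((1/3)*sqrt(17))*i) = ((15309/628864)*sqrt(17))*i, so the residue is ((15309/1257728)*sqrt(17))*i.


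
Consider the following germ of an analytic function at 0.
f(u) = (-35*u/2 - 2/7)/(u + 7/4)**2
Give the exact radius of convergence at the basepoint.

Denominator factor (u + 7/4)^2: pole of order 2 at -7/4, modulus 7/4.
The radius of convergence is the smallest modulus among the singular points: 7/4.

The radius of convergence is 7/4.


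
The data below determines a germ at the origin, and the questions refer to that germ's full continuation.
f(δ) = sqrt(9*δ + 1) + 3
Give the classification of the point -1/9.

The point is an algebraic (square-root) branch point.

The term (1)*sqrt(1 - δ/(-1/9)) has argument 1 - -1/9/(-1/9) = 0 at -1/9: a square-root (algebraic, two-sheeted) branch point; the remaining terms are analytic or single-valued there.


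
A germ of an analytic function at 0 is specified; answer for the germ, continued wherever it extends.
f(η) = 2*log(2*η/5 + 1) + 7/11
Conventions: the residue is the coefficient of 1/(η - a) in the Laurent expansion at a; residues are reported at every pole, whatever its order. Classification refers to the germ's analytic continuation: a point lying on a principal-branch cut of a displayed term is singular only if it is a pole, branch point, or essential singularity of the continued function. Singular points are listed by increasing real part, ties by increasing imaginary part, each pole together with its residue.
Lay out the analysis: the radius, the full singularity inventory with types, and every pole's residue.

Radius of convergence at 0: 5/2.
At -5/2: a logarithmic branch point.

Branch term (2)*log(1 - η/(-5/2)): its argument vanishes at η = -5/2, a logarithmic branch point, modulus 5/2.
The radius of convergence is the smallest modulus among the singular points: 5/2.


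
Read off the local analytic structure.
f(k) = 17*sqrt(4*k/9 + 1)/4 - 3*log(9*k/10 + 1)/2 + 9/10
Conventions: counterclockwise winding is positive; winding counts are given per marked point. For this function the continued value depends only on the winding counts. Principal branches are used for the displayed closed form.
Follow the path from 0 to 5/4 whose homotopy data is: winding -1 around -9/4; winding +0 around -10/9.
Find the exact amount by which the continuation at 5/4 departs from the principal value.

Continued minus principal equals -(17/6)*sqrt(14).

The rational part is single-valued and drops out of the difference; each branch term changes only by its own monodromy.
(17/4)*sqrt(1 - k/(-9/4)): winding -1 is odd, the square root flips sign, contributing -2*(17/4)*sqrt(1 - (5/4)/(-9/4)) = -2*(17/4)*sqrt(14/9) = -(17/6)*sqrt(14).
(-3/2)*log(1 - k/(-10/9)): winding 0 around -10/9, so this term returns to its principal value, contribution 0.
Summing the contributions at k = 5/4 gives -(17/6)*sqrt(14).


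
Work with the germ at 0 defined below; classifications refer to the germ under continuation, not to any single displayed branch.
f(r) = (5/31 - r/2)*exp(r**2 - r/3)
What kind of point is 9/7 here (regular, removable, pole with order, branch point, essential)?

The point is a regular point.

There is no denominator, hence no pole anywhere.
The factor exp(r**2 - r/3) is entire.
So the germ continues analytically to 9/7.


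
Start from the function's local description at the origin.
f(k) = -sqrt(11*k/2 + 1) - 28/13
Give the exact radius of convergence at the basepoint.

Branch term (-1)*sqrt(1 - k/(-2/11)): its argument vanishes at k = -2/11, a square-root branch point, modulus 2/11.
The radius of convergence is the smallest modulus among the singular points: 2/11.

The radius of convergence is 2/11.


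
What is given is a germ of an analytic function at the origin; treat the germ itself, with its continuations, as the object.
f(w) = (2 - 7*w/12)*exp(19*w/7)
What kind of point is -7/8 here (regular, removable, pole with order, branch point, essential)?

The point is a regular point.

There is no denominator, hence no pole anywhere.
The factor exp(19*w/7) is entire.
So the germ continues analytically to -7/8.


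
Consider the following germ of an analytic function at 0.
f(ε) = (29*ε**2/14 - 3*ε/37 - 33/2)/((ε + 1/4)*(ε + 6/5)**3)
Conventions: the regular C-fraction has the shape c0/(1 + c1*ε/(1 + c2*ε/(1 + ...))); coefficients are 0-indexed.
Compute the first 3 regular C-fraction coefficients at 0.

The regular C-fraction coefficients are [-1375/36, 5287/814, -169436471/90375978].

Taylor coefficients (expand at 0): a_0 = -1375/36, a_1 = 660875/2664, a_2 = -64122125/55944.
c0 = a_0 = -1375/36. Peel one level at a time: if S = 1 + c*ε/S' with S'(0) = 1, then c is the ε-coefficient of S and S' = c*ε/(S - 1).
S_1 = c0/f = 1 + (5287/814)*ε + (169436471/13914516)*ε^2 + ...; c1 = 5287/814.
S_2 = c1*ε/(S_1 - 1) = 1 + (-169436471/90375978)*ε + ...; c2 = -169436471/90375978.
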